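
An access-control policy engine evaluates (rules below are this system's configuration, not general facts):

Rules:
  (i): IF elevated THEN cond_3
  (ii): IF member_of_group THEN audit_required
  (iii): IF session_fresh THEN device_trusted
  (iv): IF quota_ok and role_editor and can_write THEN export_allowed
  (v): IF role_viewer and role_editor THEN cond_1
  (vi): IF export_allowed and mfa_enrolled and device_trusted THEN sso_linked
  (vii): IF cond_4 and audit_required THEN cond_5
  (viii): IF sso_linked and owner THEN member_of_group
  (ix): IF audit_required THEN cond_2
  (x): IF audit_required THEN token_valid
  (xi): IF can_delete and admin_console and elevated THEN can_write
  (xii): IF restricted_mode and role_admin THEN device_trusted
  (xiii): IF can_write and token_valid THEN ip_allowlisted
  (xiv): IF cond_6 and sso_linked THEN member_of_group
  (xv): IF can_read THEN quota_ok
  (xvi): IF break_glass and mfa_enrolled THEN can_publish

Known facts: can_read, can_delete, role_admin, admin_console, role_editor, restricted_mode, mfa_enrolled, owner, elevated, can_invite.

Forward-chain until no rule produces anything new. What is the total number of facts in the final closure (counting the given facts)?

21

Round 1: (i) [IF elevated THEN cond_3]; (xi) [IF can_delete and admin_console and elevated THEN can_write]; (xii) [IF restricted_mode and role_admin THEN device_trusted]; (xv) [IF can_read THEN quota_ok]. New: cond_3, can_write, device_trusted, quota_ok.
Round 2: (iv) [IF quota_ok and role_editor and can_write THEN export_allowed]. New: export_allowed.
Round 3: (vi) [IF export_allowed and mfa_enrolled and device_trusted THEN sso_linked]. New: sso_linked.
Round 4: (viii) [IF sso_linked and owner THEN member_of_group]. New: member_of_group.
Round 5: (ii) [IF member_of_group THEN audit_required]. New: audit_required.
Round 6: (ix) [IF audit_required THEN cond_2]; (x) [IF audit_required THEN token_valid]. New: cond_2, token_valid.
Round 7: (xiii) [IF can_write and token_valid THEN ip_allowlisted]. New: ip_allowlisted.
Closure: {admin_console, audit_required, can_delete, can_invite, can_read, can_write, cond_2, cond_3, device_trusted, elevated, export_allowed, ip_allowlisted, member_of_group, mfa_enrolled, owner, quota_ok, restricted_mode, role_admin, role_editor, sso_linked, token_valid} — 21 facts.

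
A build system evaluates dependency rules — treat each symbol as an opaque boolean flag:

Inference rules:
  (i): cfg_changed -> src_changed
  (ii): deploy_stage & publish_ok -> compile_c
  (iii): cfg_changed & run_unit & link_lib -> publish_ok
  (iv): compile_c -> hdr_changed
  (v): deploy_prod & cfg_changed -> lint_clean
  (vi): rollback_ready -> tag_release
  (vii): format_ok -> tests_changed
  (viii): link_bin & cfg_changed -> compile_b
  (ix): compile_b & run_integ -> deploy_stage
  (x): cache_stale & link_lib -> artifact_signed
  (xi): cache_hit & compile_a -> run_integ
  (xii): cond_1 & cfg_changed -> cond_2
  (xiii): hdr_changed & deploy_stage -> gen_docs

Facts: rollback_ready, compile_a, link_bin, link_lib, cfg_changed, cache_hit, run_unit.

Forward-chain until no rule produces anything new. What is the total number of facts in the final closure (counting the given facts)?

Round 1: (i) [cfg_changed -> src_changed]; (iii) [cfg_changed & run_unit & link_lib -> publish_ok]; (vi) [rollback_ready -> tag_release]; (viii) [link_bin & cfg_changed -> compile_b]; (xi) [cache_hit & compile_a -> run_integ]. Adds src_changed, publish_ok, tag_release, compile_b, run_integ.
Round 2: (ix) [compile_b & run_integ -> deploy_stage]. Adds deploy_stage.
Round 3: (ii) [deploy_stage & publish_ok -> compile_c]. Adds compile_c.
Round 4: (iv) [compile_c -> hdr_changed]. Adds hdr_changed.
Round 5: (xiii) [hdr_changed & deploy_stage -> gen_docs]. Adds gen_docs.
Closure: {cache_hit, cfg_changed, compile_a, compile_b, compile_c, deploy_stage, gen_docs, hdr_changed, link_bin, link_lib, publish_ok, rollback_ready, run_integ, run_unit, src_changed, tag_release} — 16 facts.

16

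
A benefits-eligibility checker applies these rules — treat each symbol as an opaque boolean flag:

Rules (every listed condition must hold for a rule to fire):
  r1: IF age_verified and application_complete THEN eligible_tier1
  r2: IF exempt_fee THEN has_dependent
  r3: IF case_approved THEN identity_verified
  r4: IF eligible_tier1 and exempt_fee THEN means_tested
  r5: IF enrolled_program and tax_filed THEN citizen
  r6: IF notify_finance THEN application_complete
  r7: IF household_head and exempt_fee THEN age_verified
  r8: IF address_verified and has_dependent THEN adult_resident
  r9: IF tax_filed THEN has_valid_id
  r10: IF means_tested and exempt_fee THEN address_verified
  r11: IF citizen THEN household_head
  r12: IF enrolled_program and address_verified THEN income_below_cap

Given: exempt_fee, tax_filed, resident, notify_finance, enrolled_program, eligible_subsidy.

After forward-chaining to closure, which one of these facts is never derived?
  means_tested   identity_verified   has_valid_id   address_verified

Round 1: r2 [IF exempt_fee THEN has_dependent]; r5 [IF enrolled_program and tax_filed THEN citizen]; r6 [IF notify_finance THEN application_complete]; r9 [IF tax_filed THEN has_valid_id]. Adds has_dependent, citizen, application_complete, has_valid_id.
Round 2: r11 [IF citizen THEN household_head]. Adds household_head.
Round 3: r7 [IF household_head and exempt_fee THEN age_verified]. Adds age_verified.
Round 4: r1 [IF age_verified and application_complete THEN eligible_tier1]. Adds eligible_tier1.
Round 5: r4 [IF eligible_tier1 and exempt_fee THEN means_tested]. Adds means_tested.
Round 6: r10 [IF means_tested and exempt_fee THEN address_verified]. Adds address_verified.
Round 7: r8 [IF address_verified and has_dependent THEN adult_resident]; r12 [IF enrolled_program and address_verified THEN income_below_cap]. Adds adult_resident, income_below_cap.
Derived: address_verified (round 6), means_tested (round 5), has_valid_id (round 1). identity_verified never appears in any round.

identity_verified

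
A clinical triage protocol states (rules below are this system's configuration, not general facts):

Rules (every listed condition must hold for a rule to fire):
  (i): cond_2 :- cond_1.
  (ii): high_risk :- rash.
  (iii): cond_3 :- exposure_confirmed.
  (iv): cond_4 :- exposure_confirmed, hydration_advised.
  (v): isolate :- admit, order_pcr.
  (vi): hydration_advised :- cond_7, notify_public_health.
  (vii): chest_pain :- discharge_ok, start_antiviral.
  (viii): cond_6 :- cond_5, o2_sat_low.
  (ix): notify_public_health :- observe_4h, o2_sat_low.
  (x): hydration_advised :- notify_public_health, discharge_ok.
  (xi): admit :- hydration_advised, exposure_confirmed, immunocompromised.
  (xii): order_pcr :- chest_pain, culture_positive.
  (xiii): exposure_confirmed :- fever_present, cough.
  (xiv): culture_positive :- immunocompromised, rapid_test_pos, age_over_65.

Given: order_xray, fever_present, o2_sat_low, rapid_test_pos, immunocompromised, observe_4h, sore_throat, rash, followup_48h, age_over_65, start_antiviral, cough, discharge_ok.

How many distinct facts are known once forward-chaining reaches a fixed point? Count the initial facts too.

[1] (ii) [high_risk :- rash.]; (vii) [chest_pain :- discharge_ok, start_antiviral.]; (ix) [notify_public_health :- observe_4h, o2_sat_low.]; (xiii) [exposure_confirmed :- fever_present, cough.]; (xiv) [culture_positive :- immunocompromised, rapid_test_pos, age_over_65.]. ⇒ new: high_risk, chest_pain, notify_public_health, exposure_confirmed, culture_positive.
[2] (iii) [cond_3 :- exposure_confirmed.]; (x) [hydration_advised :- notify_public_health, discharge_ok.]; (xii) [order_pcr :- chest_pain, culture_positive.]. ⇒ new: cond_3, hydration_advised, order_pcr.
[3] (iv) [cond_4 :- exposure_confirmed, hydration_advised.]; (xi) [admit :- hydration_advised, exposure_confirmed, immunocompromised.]. ⇒ new: cond_4, admit.
[4] (v) [isolate :- admit, order_pcr.]. ⇒ new: isolate.
Closure: {admit, age_over_65, chest_pain, cond_3, cond_4, cough, culture_positive, discharge_ok, exposure_confirmed, fever_present, followup_48h, high_risk, hydration_advised, immunocompromised, isolate, notify_public_health, o2_sat_low, observe_4h, order_pcr, order_xray, rapid_test_pos, rash, sore_throat, start_antiviral} — 24 facts.

24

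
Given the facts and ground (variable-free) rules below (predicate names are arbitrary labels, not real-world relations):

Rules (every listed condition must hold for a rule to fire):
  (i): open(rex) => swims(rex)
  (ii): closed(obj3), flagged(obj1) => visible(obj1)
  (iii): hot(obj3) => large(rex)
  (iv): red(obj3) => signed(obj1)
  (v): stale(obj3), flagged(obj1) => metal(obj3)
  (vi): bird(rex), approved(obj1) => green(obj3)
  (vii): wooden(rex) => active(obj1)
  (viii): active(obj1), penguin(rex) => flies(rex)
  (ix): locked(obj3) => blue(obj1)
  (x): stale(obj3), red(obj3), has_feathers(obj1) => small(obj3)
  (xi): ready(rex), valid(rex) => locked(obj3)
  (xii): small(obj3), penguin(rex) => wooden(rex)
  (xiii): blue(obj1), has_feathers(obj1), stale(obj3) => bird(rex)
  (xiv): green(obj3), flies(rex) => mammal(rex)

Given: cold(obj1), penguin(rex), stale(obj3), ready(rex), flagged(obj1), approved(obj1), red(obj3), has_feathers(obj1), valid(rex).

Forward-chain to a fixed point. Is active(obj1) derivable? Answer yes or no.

Round 1 fires (iv), (v), (x), (xi), giving signed(obj1), metal(obj3), small(obj3), locked(obj3).
Round 2 fires (ix), (xii), giving blue(obj1), wooden(rex).
Round 3 fires (vii), (xiii), giving active(obj1), bird(rex).
Round 4 fires (vi), (viii), giving green(obj3), flies(rex).
Round 5 fires (xiv), giving mammal(rex).
active(obj1) appears in round 3, so it is derivable.

yes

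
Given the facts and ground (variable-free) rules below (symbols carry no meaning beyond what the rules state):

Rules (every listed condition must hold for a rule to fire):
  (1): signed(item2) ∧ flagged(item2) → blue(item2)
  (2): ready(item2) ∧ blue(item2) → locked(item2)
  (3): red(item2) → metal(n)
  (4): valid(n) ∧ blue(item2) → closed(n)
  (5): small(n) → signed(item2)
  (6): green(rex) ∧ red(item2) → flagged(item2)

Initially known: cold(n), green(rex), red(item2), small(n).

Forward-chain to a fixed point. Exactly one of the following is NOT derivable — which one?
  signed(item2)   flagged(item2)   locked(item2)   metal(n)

[1] (3) [red(item2) → metal(n)]; (5) [small(n) → signed(item2)]; (6) [green(rex) ∧ red(item2) → flagged(item2)]. ⇒ new: metal(n), signed(item2), flagged(item2).
[2] (1) [signed(item2) ∧ flagged(item2) → blue(item2)]. ⇒ new: blue(item2).
Derived: metal(n) (round 1), signed(item2) (round 1), flagged(item2) (round 1). locked(item2) never appears in any round.

locked(item2)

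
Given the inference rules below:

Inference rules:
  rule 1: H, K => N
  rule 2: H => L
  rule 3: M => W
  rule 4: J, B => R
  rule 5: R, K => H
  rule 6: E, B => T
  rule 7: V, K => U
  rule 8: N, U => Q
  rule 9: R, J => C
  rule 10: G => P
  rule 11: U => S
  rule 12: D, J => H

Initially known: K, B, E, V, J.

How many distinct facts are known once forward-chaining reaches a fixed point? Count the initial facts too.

[1] rule 4 [J, B => R]; rule 6 [E, B => T]; rule 7 [V, K => U]. ⇒ new: R, T, U.
[2] rule 5 [R, K => H]; rule 9 [R, J => C]; rule 11 [U => S]. ⇒ new: H, C, S.
[3] rule 1 [H, K => N]; rule 2 [H => L]. ⇒ new: N, L.
[4] rule 8 [N, U => Q]. ⇒ new: Q.
Closure: {B, C, E, H, J, K, L, N, Q, R, S, T, U, V} — 14 facts.

14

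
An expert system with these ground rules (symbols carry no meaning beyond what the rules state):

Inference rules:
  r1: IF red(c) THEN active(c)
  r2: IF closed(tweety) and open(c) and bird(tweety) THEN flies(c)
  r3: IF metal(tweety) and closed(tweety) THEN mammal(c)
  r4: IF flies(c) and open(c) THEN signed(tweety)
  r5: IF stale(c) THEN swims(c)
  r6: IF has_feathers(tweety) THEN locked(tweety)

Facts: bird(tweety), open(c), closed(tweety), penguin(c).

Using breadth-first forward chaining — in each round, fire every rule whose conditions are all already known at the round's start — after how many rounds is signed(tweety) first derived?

Round 1 fires r2, giving flies(c).
Round 2 fires r4, giving signed(tweety).
signed(tweety) first appears in round 2.

2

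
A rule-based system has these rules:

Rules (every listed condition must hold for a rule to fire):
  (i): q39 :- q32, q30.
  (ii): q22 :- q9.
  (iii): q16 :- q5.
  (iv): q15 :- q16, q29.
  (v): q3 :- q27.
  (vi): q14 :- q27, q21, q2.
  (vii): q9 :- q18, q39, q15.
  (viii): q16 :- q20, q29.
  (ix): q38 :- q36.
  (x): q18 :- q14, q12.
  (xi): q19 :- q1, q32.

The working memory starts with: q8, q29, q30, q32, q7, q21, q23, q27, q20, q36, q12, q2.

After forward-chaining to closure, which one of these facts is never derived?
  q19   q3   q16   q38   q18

q19

Round 1: (i) [q39 :- q32, q30.]; (v) [q3 :- q27.]; (vi) [q14 :- q27, q21, q2.]; (viii) [q16 :- q20, q29.]; (ix) [q38 :- q36.]. Adds q39, q3, q14, q16, q38.
Round 2: (iv) [q15 :- q16, q29.]; (x) [q18 :- q14, q12.]. Adds q15, q18.
Round 3: (vii) [q9 :- q18, q39, q15.]. Adds q9.
Round 4: (ii) [q22 :- q9.]. Adds q22.
Derived: q38 (round 1), q3 (round 1), q16 (round 1), q18 (round 2). q19 never appears in any round.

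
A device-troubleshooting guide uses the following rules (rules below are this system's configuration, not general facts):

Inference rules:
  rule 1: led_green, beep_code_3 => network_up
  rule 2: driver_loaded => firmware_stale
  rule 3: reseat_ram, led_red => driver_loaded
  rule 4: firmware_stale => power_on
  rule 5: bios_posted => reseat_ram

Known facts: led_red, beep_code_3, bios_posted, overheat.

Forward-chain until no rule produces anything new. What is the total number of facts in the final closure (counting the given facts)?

8

[1] rule 5 [bios_posted => reseat_ram]. ⇒ new: reseat_ram.
[2] rule 3 [reseat_ram, led_red => driver_loaded]. ⇒ new: driver_loaded.
[3] rule 2 [driver_loaded => firmware_stale]. ⇒ new: firmware_stale.
[4] rule 4 [firmware_stale => power_on]. ⇒ new: power_on.
Closure: {beep_code_3, bios_posted, driver_loaded, firmware_stale, led_red, overheat, power_on, reseat_ram} — 8 facts.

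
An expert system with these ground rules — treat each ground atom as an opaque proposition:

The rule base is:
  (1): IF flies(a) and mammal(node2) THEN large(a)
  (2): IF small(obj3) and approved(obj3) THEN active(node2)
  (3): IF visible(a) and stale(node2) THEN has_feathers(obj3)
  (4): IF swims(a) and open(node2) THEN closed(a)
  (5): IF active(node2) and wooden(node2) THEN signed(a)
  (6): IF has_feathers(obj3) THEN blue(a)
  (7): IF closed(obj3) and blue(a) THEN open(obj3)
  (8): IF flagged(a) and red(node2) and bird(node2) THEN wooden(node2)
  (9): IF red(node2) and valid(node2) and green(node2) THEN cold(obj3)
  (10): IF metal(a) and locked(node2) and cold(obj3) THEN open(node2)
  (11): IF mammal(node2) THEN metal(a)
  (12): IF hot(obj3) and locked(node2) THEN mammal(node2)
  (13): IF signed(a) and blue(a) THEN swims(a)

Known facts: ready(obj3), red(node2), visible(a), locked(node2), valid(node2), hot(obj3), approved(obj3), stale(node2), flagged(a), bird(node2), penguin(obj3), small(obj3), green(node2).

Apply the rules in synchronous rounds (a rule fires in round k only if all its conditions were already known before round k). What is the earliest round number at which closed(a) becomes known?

4

[1] (2) [IF small(obj3) and approved(obj3) THEN active(node2)]; (3) [IF visible(a) and stale(node2) THEN has_feathers(obj3)]; (8) [IF flagged(a) and red(node2) and bird(node2) THEN wooden(node2)]; (9) [IF red(node2) and valid(node2) and green(node2) THEN cold(obj3)]; (12) [IF hot(obj3) and locked(node2) THEN mammal(node2)]. ⇒ new: active(node2), has_feathers(obj3), wooden(node2), cold(obj3), mammal(node2).
[2] (5) [IF active(node2) and wooden(node2) THEN signed(a)]; (6) [IF has_feathers(obj3) THEN blue(a)]; (11) [IF mammal(node2) THEN metal(a)]. ⇒ new: signed(a), blue(a), metal(a).
[3] (10) [IF metal(a) and locked(node2) and cold(obj3) THEN open(node2)]; (13) [IF signed(a) and blue(a) THEN swims(a)]. ⇒ new: open(node2), swims(a).
[4] (4) [IF swims(a) and open(node2) THEN closed(a)]. ⇒ new: closed(a).
closed(a) first appears in round 4.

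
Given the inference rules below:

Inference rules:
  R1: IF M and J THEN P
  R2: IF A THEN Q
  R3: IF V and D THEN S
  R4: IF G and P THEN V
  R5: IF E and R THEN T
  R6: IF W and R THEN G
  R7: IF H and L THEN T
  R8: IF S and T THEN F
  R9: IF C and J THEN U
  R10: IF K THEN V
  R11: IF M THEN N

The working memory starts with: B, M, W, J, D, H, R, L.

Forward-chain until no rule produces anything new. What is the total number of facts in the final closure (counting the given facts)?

Round 1: R1 [IF M and J THEN P]; R6 [IF W and R THEN G]; R7 [IF H and L THEN T]; R11 [IF M THEN N]. New: P, G, T, N.
Round 2: R4 [IF G and P THEN V]. New: V.
Round 3: R3 [IF V and D THEN S]. New: S.
Round 4: R8 [IF S and T THEN F]. New: F.
Closure: {B, D, F, G, H, J, L, M, N, P, R, S, T, V, W} — 15 facts.

15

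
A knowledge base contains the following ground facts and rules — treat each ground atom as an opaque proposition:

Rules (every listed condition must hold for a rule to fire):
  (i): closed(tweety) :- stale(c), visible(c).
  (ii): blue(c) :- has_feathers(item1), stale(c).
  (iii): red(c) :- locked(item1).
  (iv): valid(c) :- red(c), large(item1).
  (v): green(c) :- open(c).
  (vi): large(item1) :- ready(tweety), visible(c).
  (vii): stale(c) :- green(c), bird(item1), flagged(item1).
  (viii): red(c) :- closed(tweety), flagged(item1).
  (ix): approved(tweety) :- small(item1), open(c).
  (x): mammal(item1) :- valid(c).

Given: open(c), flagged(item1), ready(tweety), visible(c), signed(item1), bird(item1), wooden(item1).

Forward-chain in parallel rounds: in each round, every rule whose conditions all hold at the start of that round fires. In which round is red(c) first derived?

[1] (v) [green(c) :- open(c).]; (vi) [large(item1) :- ready(tweety), visible(c).]. ⇒ new: green(c), large(item1).
[2] (vii) [stale(c) :- green(c), bird(item1), flagged(item1).]. ⇒ new: stale(c).
[3] (i) [closed(tweety) :- stale(c), visible(c).]. ⇒ new: closed(tweety).
[4] (viii) [red(c) :- closed(tweety), flagged(item1).]. ⇒ new: red(c).
red(c) first appears in round 4.

4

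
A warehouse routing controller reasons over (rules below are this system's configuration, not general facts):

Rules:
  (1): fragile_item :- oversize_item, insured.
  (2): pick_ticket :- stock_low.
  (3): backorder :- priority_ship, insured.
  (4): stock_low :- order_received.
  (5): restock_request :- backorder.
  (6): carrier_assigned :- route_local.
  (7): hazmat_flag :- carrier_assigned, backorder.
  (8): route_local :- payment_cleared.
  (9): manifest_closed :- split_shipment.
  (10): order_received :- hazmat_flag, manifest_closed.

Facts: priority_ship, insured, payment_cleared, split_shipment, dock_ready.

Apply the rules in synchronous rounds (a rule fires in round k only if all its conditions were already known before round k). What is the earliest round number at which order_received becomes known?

4

[1] (3) [backorder :- priority_ship, insured.]; (8) [route_local :- payment_cleared.]; (9) [manifest_closed :- split_shipment.]. ⇒ new: backorder, route_local, manifest_closed.
[2] (5) [restock_request :- backorder.]; (6) [carrier_assigned :- route_local.]. ⇒ new: restock_request, carrier_assigned.
[3] (7) [hazmat_flag :- carrier_assigned, backorder.]. ⇒ new: hazmat_flag.
[4] (10) [order_received :- hazmat_flag, manifest_closed.]. ⇒ new: order_received.
order_received first appears in round 4.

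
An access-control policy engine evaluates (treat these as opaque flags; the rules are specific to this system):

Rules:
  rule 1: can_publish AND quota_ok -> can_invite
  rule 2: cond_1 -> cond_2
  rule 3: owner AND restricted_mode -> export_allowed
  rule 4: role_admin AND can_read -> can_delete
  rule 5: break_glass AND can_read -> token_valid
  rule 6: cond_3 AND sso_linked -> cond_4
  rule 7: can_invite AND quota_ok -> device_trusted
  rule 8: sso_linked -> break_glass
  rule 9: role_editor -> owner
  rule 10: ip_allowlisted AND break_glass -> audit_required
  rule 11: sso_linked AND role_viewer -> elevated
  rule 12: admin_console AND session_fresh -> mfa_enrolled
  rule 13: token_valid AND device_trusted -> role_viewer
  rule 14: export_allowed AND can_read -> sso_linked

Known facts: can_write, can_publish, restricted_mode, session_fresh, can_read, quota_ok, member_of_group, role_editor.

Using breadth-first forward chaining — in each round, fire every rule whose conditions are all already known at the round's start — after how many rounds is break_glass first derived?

Round 1: rule 1 [can_publish AND quota_ok -> can_invite]; rule 9 [role_editor -> owner]. New: can_invite, owner.
Round 2: rule 3 [owner AND restricted_mode -> export_allowed]; rule 7 [can_invite AND quota_ok -> device_trusted]. New: export_allowed, device_trusted.
Round 3: rule 14 [export_allowed AND can_read -> sso_linked]. New: sso_linked.
Round 4: rule 8 [sso_linked -> break_glass]. New: break_glass.
break_glass first appears in round 4.

4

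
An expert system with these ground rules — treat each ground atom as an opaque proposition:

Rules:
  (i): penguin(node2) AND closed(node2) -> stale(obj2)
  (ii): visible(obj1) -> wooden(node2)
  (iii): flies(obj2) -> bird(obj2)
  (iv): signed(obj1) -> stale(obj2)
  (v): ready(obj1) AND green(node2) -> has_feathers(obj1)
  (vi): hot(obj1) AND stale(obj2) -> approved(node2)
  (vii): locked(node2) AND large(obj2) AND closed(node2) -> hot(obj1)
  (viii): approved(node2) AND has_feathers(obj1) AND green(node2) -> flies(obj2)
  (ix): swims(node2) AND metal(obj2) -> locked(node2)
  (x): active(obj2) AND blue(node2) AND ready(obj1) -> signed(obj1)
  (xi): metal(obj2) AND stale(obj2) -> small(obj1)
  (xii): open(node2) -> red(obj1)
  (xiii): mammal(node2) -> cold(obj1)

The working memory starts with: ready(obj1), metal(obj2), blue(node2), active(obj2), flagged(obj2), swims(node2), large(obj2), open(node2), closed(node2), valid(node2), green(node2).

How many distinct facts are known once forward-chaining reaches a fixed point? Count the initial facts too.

[1] (v) [ready(obj1) AND green(node2) -> has_feathers(obj1)]; (ix) [swims(node2) AND metal(obj2) -> locked(node2)]; (x) [active(obj2) AND blue(node2) AND ready(obj1) -> signed(obj1)]; (xii) [open(node2) -> red(obj1)]. ⇒ new: has_feathers(obj1), locked(node2), signed(obj1), red(obj1).
[2] (iv) [signed(obj1) -> stale(obj2)]; (vii) [locked(node2) AND large(obj2) AND closed(node2) -> hot(obj1)]. ⇒ new: stale(obj2), hot(obj1).
[3] (vi) [hot(obj1) AND stale(obj2) -> approved(node2)]; (xi) [metal(obj2) AND stale(obj2) -> small(obj1)]. ⇒ new: approved(node2), small(obj1).
[4] (viii) [approved(node2) AND has_feathers(obj1) AND green(node2) -> flies(obj2)]. ⇒ new: flies(obj2).
[5] (iii) [flies(obj2) -> bird(obj2)]. ⇒ new: bird(obj2).
Closure: {active(obj2), approved(node2), bird(obj2), blue(node2), closed(node2), flagged(obj2), flies(obj2), green(node2), has_feathers(obj1), hot(obj1), large(obj2), locked(node2), metal(obj2), open(node2), ready(obj1), red(obj1), signed(obj1), small(obj1), stale(obj2), swims(node2), valid(node2)} — 21 facts.

21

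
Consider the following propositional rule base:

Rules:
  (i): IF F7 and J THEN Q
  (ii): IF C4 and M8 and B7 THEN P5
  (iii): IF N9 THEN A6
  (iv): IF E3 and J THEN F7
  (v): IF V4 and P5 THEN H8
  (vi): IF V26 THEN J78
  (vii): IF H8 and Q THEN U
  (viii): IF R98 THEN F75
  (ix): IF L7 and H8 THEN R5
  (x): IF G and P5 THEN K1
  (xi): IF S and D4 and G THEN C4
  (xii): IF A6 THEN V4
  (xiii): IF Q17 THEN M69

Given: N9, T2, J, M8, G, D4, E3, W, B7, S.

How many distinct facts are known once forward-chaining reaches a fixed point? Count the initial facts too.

19

Round 1 fires (iii), (iv), (xi), giving A6, F7, C4.
Round 2 fires (i), (ii), (xii), giving Q, P5, V4.
Round 3 fires (v), (x), giving H8, K1.
Round 4 fires (vii), giving U.
Closure: {A6, B7, C4, D4, E3, F7, G, H8, J, K1, M8, N9, P5, Q, S, T2, U, V4, W} — 19 facts.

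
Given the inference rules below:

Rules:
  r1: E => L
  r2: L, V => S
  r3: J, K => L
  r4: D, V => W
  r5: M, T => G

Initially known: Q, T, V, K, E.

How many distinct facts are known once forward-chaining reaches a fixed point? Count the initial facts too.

Round 1 — r1, derive L.
Round 2 — r2, derive S.
Closure: {E, K, L, Q, S, T, V} — 7 facts.

7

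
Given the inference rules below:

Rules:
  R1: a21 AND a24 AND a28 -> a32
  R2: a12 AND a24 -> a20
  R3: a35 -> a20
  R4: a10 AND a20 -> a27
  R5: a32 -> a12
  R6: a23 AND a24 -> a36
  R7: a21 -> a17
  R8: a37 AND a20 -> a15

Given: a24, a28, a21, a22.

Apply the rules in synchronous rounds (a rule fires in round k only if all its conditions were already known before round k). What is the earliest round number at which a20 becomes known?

3

Round 1: R1 [a21 AND a24 AND a28 -> a32]; R7 [a21 -> a17]. Adds a32, a17.
Round 2: R5 [a32 -> a12]. Adds a12.
Round 3: R2 [a12 AND a24 -> a20]. Adds a20.
a20 first appears in round 3.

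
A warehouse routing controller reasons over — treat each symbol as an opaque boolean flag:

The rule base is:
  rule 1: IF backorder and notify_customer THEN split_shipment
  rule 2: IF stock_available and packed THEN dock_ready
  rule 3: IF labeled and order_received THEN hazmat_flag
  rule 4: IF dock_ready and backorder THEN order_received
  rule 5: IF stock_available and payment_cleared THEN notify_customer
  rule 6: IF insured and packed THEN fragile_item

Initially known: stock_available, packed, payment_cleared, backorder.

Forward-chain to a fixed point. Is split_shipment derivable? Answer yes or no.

Round 1: rule 2 [IF stock_available and packed THEN dock_ready]; rule 5 [IF stock_available and payment_cleared THEN notify_customer]. Adds dock_ready, notify_customer.
Round 2: rule 1 [IF backorder and notify_customer THEN split_shipment]; rule 4 [IF dock_ready and backorder THEN order_received]. Adds split_shipment, order_received.
split_shipment appears in round 2, so it is derivable.

yes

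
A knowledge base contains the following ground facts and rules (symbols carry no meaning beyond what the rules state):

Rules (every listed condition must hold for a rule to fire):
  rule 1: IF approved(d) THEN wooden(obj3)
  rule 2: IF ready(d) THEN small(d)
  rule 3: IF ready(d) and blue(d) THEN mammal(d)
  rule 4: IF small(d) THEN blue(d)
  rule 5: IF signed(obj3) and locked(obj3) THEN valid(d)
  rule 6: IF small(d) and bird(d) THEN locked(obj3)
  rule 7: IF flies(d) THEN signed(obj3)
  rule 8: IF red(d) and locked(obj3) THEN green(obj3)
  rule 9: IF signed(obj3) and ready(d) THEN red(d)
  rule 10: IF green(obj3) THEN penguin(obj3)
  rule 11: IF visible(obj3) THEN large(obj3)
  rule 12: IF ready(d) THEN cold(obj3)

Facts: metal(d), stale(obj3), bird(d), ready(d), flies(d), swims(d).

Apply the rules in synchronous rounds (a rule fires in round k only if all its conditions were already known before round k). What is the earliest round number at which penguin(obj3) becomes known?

4

Round 1 — rule 2, rule 7, rule 12, derive small(d), signed(obj3), cold(obj3).
Round 2 — rule 4, rule 6, rule 9, derive blue(d), locked(obj3), red(d).
Round 3 — rule 3, rule 5, rule 8, derive mammal(d), valid(d), green(obj3).
Round 4 — rule 10, derive penguin(obj3).
penguin(obj3) first appears in round 4.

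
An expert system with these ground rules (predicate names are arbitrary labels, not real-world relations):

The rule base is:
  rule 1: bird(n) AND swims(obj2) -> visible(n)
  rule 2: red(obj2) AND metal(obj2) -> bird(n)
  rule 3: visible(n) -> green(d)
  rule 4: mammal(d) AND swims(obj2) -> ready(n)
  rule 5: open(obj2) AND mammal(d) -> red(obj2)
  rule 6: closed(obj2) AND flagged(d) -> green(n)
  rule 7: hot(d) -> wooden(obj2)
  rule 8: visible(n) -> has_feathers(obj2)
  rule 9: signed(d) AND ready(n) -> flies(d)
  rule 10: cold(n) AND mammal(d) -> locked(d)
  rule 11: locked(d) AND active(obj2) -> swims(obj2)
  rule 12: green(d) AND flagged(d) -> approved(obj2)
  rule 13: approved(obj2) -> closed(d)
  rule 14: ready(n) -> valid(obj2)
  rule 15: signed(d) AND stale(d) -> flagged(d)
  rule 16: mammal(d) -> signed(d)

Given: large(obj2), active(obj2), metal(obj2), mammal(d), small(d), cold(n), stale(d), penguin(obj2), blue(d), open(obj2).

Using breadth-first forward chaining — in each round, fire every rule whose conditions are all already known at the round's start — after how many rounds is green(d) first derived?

Round 1: rule 5 [open(obj2) AND mammal(d) -> red(obj2)]; rule 10 [cold(n) AND mammal(d) -> locked(d)]; rule 16 [mammal(d) -> signed(d)]. New: red(obj2), locked(d), signed(d).
Round 2: rule 2 [red(obj2) AND metal(obj2) -> bird(n)]; rule 11 [locked(d) AND active(obj2) -> swims(obj2)]; rule 15 [signed(d) AND stale(d) -> flagged(d)]. New: bird(n), swims(obj2), flagged(d).
Round 3: rule 1 [bird(n) AND swims(obj2) -> visible(n)]; rule 4 [mammal(d) AND swims(obj2) -> ready(n)]. New: visible(n), ready(n).
Round 4: rule 3 [visible(n) -> green(d)]; rule 8 [visible(n) -> has_feathers(obj2)]; rule 9 [signed(d) AND ready(n) -> flies(d)]; rule 14 [ready(n) -> valid(obj2)]. New: green(d), has_feathers(obj2), flies(d), valid(obj2).
green(d) first appears in round 4.

4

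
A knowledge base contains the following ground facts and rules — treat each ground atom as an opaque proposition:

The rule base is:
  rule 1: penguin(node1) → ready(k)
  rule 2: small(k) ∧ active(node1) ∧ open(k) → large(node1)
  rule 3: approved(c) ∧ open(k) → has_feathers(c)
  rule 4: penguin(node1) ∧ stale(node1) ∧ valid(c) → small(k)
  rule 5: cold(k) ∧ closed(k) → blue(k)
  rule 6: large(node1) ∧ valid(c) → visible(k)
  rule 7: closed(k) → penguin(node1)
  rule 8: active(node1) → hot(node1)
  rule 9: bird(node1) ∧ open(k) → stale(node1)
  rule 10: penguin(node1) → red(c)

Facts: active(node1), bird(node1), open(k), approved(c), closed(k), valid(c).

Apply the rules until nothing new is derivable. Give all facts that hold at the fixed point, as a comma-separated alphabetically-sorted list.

Round 1 — rule 3, rule 7, rule 8, rule 9, derive has_feathers(c), penguin(node1), hot(node1), stale(node1).
Round 2 — rule 1, rule 4, rule 10, derive ready(k), small(k), red(c).
Round 3 — rule 2, derive large(node1).
Round 4 — rule 6, derive visible(k).

active(node1), approved(c), bird(node1), closed(k), has_feathers(c), hot(node1), large(node1), open(k), penguin(node1), ready(k), red(c), small(k), stale(node1), valid(c), visible(k)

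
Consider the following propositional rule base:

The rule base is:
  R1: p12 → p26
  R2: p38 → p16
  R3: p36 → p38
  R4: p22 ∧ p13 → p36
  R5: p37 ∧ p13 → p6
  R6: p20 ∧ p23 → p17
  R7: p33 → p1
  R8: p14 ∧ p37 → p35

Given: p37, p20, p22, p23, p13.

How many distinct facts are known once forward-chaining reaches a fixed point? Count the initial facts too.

Round 1: R4 [p22 ∧ p13 → p36]; R5 [p37 ∧ p13 → p6]; R6 [p20 ∧ p23 → p17]. New: p36, p6, p17.
Round 2: R3 [p36 → p38]. New: p38.
Round 3: R2 [p38 → p16]. New: p16.
Closure: {p13, p16, p17, p20, p22, p23, p36, p37, p38, p6} — 10 facts.

10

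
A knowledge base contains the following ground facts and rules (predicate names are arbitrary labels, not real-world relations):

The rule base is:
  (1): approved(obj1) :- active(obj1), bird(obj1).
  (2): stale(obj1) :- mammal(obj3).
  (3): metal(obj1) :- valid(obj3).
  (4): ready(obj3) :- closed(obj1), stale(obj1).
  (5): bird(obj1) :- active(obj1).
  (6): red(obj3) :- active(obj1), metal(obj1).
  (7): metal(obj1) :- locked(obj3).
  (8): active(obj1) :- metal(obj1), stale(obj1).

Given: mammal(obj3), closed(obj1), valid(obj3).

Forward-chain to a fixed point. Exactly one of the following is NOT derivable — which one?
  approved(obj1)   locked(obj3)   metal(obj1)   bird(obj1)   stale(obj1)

locked(obj3)

Round 1: (2) [stale(obj1) :- mammal(obj3).]; (3) [metal(obj1) :- valid(obj3).]. New: stale(obj1), metal(obj1).
Round 2: (4) [ready(obj3) :- closed(obj1), stale(obj1).]; (8) [active(obj1) :- metal(obj1), stale(obj1).]. New: ready(obj3), active(obj1).
Round 3: (5) [bird(obj1) :- active(obj1).]; (6) [red(obj3) :- active(obj1), metal(obj1).]. New: bird(obj1), red(obj3).
Round 4: (1) [approved(obj1) :- active(obj1), bird(obj1).]. New: approved(obj1).
Derived: metal(obj1) (round 1), bird(obj1) (round 3), stale(obj1) (round 1), approved(obj1) (round 4). locked(obj3) never appears in any round.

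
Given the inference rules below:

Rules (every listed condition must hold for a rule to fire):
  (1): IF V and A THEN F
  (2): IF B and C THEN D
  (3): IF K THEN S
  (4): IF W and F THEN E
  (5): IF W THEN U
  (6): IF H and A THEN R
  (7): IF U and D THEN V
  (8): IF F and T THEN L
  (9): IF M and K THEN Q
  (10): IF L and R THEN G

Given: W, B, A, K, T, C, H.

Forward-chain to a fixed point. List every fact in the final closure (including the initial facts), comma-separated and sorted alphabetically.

Round 1: (2) [IF B and C THEN D]; (3) [IF K THEN S]; (5) [IF W THEN U]; (6) [IF H and A THEN R]. Adds D, S, U, R.
Round 2: (7) [IF U and D THEN V]. Adds V.
Round 3: (1) [IF V and A THEN F]. Adds F.
Round 4: (4) [IF W and F THEN E]; (8) [IF F and T THEN L]. Adds E, L.
Round 5: (10) [IF L and R THEN G]. Adds G.

A, B, C, D, E, F, G, H, K, L, R, S, T, U, V, W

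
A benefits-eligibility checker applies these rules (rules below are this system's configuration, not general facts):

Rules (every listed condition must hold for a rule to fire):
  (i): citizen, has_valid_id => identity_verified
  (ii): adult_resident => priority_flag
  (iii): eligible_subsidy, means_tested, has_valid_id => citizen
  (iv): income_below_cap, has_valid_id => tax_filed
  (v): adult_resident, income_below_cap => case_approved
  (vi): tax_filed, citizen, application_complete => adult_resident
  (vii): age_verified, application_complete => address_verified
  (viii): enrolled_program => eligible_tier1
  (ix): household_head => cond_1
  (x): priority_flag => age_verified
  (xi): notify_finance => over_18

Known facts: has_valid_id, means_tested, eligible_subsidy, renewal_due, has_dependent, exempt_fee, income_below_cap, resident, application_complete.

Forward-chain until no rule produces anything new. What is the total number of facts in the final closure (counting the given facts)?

17

Round 1: (iii) [eligible_subsidy, means_tested, has_valid_id => citizen]; (iv) [income_below_cap, has_valid_id => tax_filed]. New: citizen, tax_filed.
Round 2: (i) [citizen, has_valid_id => identity_verified]; (vi) [tax_filed, citizen, application_complete => adult_resident]. New: identity_verified, adult_resident.
Round 3: (ii) [adult_resident => priority_flag]; (v) [adult_resident, income_below_cap => case_approved]. New: priority_flag, case_approved.
Round 4: (x) [priority_flag => age_verified]. New: age_verified.
Round 5: (vii) [age_verified, application_complete => address_verified]. New: address_verified.
Closure: {address_verified, adult_resident, age_verified, application_complete, case_approved, citizen, eligible_subsidy, exempt_fee, has_dependent, has_valid_id, identity_verified, income_below_cap, means_tested, priority_flag, renewal_due, resident, tax_filed} — 17 facts.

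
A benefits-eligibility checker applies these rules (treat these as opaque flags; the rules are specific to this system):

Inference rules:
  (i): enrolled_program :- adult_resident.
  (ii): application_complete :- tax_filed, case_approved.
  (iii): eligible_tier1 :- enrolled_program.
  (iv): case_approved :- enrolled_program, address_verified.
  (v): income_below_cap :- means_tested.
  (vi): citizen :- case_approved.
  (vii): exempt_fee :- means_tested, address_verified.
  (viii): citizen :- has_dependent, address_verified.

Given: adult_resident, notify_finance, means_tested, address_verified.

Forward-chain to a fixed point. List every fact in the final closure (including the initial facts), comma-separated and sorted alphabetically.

Round 1: (i) [enrolled_program :- adult_resident.]; (v) [income_below_cap :- means_tested.]; (vii) [exempt_fee :- means_tested, address_verified.]. Adds enrolled_program, income_below_cap, exempt_fee.
Round 2: (iii) [eligible_tier1 :- enrolled_program.]; (iv) [case_approved :- enrolled_program, address_verified.]. Adds eligible_tier1, case_approved.
Round 3: (vi) [citizen :- case_approved.]. Adds citizen.

address_verified, adult_resident, case_approved, citizen, eligible_tier1, enrolled_program, exempt_fee, income_below_cap, means_tested, notify_finance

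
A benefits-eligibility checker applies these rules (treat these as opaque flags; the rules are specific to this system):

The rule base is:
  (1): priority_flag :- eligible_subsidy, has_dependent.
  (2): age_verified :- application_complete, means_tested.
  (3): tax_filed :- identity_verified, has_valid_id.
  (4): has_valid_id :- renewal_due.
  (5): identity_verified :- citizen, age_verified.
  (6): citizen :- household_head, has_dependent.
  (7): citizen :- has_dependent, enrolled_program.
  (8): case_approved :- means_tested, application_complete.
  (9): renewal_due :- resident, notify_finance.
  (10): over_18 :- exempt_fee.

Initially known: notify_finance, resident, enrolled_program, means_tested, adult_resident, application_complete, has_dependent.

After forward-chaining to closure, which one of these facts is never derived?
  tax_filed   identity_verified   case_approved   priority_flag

Round 1 — (2), (7), (8), (9), derive age_verified, citizen, case_approved, renewal_due.
Round 2 — (4), (5), derive has_valid_id, identity_verified.
Round 3 — (3), derive tax_filed.
Derived: tax_filed (round 3), identity_verified (round 2), case_approved (round 1). priority_flag never appears in any round.

priority_flag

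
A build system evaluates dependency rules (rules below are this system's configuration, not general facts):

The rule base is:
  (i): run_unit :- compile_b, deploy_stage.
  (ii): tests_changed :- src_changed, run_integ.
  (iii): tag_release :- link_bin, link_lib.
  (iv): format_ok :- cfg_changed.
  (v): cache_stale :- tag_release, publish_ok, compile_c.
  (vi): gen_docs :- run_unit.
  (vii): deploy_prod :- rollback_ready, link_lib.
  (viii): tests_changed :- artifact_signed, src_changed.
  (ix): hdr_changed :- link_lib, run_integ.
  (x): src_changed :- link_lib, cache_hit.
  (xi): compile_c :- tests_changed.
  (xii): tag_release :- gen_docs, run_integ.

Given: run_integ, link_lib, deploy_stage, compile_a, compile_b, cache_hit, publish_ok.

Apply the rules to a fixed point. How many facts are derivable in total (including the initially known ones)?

15

Round 1 — (i), (ix), (x), derive run_unit, hdr_changed, src_changed.
Round 2 — (ii), (vi), derive tests_changed, gen_docs.
Round 3 — (xi), (xii), derive compile_c, tag_release.
Round 4 — (v), derive cache_stale.
Closure: {cache_hit, cache_stale, compile_a, compile_b, compile_c, deploy_stage, gen_docs, hdr_changed, link_lib, publish_ok, run_integ, run_unit, src_changed, tag_release, tests_changed} — 15 facts.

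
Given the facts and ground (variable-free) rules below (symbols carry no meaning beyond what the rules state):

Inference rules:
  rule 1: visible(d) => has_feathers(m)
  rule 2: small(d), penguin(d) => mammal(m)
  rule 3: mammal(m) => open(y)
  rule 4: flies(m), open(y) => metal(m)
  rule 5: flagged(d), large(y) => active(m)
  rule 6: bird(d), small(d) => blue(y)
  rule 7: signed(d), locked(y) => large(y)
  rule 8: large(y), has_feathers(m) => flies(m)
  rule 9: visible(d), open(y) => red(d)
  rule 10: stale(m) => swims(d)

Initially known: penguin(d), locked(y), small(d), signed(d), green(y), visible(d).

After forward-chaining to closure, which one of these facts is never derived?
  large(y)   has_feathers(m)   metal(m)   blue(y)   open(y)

Round 1 fires rule 1, rule 2, rule 7, giving has_feathers(m), mammal(m), large(y).
Round 2 fires rule 3, rule 8, giving open(y), flies(m).
Round 3 fires rule 4, rule 9, giving metal(m), red(d).
Derived: has_feathers(m) (round 1), large(y) (round 1), metal(m) (round 3), open(y) (round 2). blue(y) never appears in any round.

blue(y)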